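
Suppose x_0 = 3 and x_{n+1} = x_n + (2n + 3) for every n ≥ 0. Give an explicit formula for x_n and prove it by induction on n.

Claim: x_n = n^2 + 2n + 3.

Base case: x_0 = 3, and 0^2 + 2·0 + 3 = 3.
Assume x_j = j^2 + 2j + 3.
Then x_{j+1} = x_j + (2j + 3) = (j^2 + 2j + 3) + (2j + 3) = j^2 + 4j + 6,
and (j+1)^2 + 2·(j+1) + 3 = j^2 + 4j + 6.
This completes the inductive step, so x_n = n^2 + 2n + 3 for all n ≥ 0.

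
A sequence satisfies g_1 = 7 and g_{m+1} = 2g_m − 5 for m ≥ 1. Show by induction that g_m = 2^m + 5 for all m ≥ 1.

Base case: g_1 = 7, and 2^1 + 5 = 2 + 5 = 7.
Assume g_r = 2^r + 5 for some r ≥ 1.
Then g_{r+1} = 2g_r − 5 = 2·(2^r + 5) − 5 = 2^{r+1} + 10 − 5 = 2^{r+1} + 5.
By induction, g_m = 2^m + 5 for all m ≥ 1.

g_m = 2^m + 5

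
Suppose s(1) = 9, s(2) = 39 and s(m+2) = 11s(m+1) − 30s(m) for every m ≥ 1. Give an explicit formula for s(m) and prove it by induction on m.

Claim: s(m) = 3·5^m − 6^m.

Base cases: s(1) = 9 and 3·5^1 − 6^1 = 9; s(2) = 39 and 3·5^2 − 6^2 = 39.
Assume s(j) = 3·5^j − 6^j for all 1 ≤ j ≤ k, where k ≥ 2.
Then s(k+1) = 11s(k) − 30s(k−1) = 11·(3·5^k − 6^k) − 30·(3·5^{k−1} − 6^{k−1}) = 3·(11·5 − 30)5^{k−1} − (11·6 − 30)6^{k−1} = 75·5^{k−1} − 36·6^{k−1} = 3·5^{k+1} − 6^{k+1}.
By strong induction, s(m) = 3·5^m − 6^m for all m ≥ 1.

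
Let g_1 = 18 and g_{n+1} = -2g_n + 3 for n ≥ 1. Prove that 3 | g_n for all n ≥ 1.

Base case: g_1 = 18 = 3·6, so 3 | g_1.
Assume 3 | g_j, so g_j = 3t for some integer t.
Then g_{j+1} = -2g_j + 3 = -2·(3t) + 3 = 3(-2t + 1), so 3 | g_{j+1}.
So the property holds for j+1, and by induction 3 | g_n for all n ≥ 1.

3 | g_n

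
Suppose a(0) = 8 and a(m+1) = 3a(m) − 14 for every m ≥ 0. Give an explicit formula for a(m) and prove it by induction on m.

Claim: a(m) = 3^m + 7.

Base case: a(0) = 8, and 3^0 + 7 = 1 + 7 = 8.
Assume a(j) = 3^j + 7 for some j ≥ 0.
Then a(j+1) = 3a(j) − 14 = 3·(3^j + 7) − 14 = 3^{j+1} + 21 − 14 = 3^{j+1} + 7.
Hence a(m) = 3^m + 7 for every m ≥ 0, by induction.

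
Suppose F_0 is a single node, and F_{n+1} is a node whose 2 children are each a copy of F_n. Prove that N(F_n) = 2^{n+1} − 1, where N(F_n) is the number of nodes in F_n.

Base case: N(F_0) = 1, and 2^{0+1} − 1 = 1.
Assume N(F_j) = 2^{j+1} − 1.
Then N(F_{j+1}) = 1 + 2N(F_j) = 1 + 2(2^{j+1} − 1) = 2^{j+2} − 2 + 1 = 2^{j+2} − 1.
By induction, N(F_n) = 2^{n+1} − 1 for all n ≥ 0.

N(F_n) = 2^{n+1} − 1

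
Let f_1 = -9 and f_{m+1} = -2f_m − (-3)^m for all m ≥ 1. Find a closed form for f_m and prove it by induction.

Claim: f_m = 3·(-2)^m + (-3)^m.

Base case: f_1 = -9, and 3·(-2)^1 + (-3)^1 = -6 − 3 = -9.
Assume f_j = 3·(-2)^j + (-3)^j for some j ≥ 1.
Then f_{j+1} = -2f_j − (-3)^j = -2·(3·(-2)^j + (-3)^j) − (-3)^j = 3·(-2)^{j+1} − 2·(-3)^j − (-3)^j = 3·(-2)^{j+1} − 3·(-3)^j = 3·(-2)^{j+1} + (-3)^{j+1}.
By induction, f_m = 3·(-2)^m + (-3)^m for all m ≥ 1.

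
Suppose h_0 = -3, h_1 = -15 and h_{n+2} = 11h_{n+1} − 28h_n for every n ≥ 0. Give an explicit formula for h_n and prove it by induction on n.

Claim: h_n = -7^n − 2·4^n.

Base cases: h_0 = -3 and -7^0 − 2·4^0 = -3; h_1 = -15 and -7^1 − 2·4^1 = -15.
Assume h_j = -7^j − 2·4^j for all 0 ≤ j ≤ r, where r ≥ 1.
Then h_{r+1} = 11h_r − 28h_{r−1} = 11·(-7^r − 2·4^r) − 28·(-7^{r−1} − 2·4^{r−1}) = -(11·7 − 28)7^{r−1} − 2·(11·4 − 28)4^{r−1} = -49·7^{r−1} − 32·4^{r−1} = -7^{r+1} − 2·4^{r+1}.
This completes the inductive step, so h_n = -7^n − 2·4^n for all n ≥ 0.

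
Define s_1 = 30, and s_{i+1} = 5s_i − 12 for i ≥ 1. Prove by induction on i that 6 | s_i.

Base case: s_1 = 30 = 6·5, so 6 | s_1.
Assume 6 | s_m, so s_m = 6t for some integer t.
Then s_{m+1} = 5s_m − 12 = 5·(6t) − 12 = 6(5t − 2), so 6 | s_{m+1}.
So the property holds for m+1, and by induction 6 | s_i for all i ≥ 1.

6 | s_i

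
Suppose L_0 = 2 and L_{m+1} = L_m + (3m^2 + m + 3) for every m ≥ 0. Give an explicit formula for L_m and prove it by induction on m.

Claim: L_m = m^3 − m^2 + 3m + 2.

Base case: L_0 = 2, and 0^3 − 0^2 + 3·0 + 2 = 2.
Assume L_r = r^3 − r^2 + 3r + 2.
Then L_{r+1} = L_r + (3r^2 + r + 3) = (r^3 − r^2 + 3r + 2) + (3r^2 + r + 3) = r^3 + 2r^2 + 4r + 5,
and (r+1)^3 − (r+1)^2 + 3·(r+1) + 2 = r^3 + 2r^2 + 4r + 5.
This completes the inductive step, so L_m = m^3 − m^2 + 3m + 2 for all m ≥ 0.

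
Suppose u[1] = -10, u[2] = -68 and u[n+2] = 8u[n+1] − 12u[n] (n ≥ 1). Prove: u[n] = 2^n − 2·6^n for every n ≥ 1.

Base cases: u[1] = -10 and 2^1 − 2·6^1 = -10; u[2] = -68 and 2^2 − 2·6^2 = -68.
Assume u[i] = 2^i − 2·6^i for all 1 ≤ i ≤ j, where j ≥ 2.
Then u[j+1] = 8u[j] − 12u[j−1] = 8·(2^j − 2·6^j) − 12·(2^{j−1} − 2·6^{j−1}) = (8·2 − 12)2^{j−1} − 2·(8·6 − 12)6^{j−1} = 4·2^{j−1} − 72·6^{j−1} = 2^{j+1} − 2·6^{j+1}.
Hence u[n] = 2^n − 2·6^n for every n ≥ 1, by strong induction.

u[n] = 2^n − 2·6^n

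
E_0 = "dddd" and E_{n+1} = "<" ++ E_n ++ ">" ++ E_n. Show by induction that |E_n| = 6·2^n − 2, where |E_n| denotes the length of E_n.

Base case: |E_0| = 4, and 6·2^0 − 2 = 4.
Assume |E_k| = 6·2^k − 2.
Then |E_{k+1}| = 1 + |E_k| + 1 + |E_k| = 2|E_k| + 2 = 2(6·2^k − 2) + 2 = 6·2^{k+1} − 4 + 2 = 6·2^{k+1} − 2.
So the formula holds for k+1, and by induction |E_n| = 6·2^n − 2 for all n ≥ 0.

|E_n| = 6·2^n − 2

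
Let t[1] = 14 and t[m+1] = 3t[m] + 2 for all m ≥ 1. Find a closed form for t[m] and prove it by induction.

Claim: t[m] = 5·3^m − 1.

Base case: t[1] = 14, and 5·3^1 − 1 = 15 − 1 = 14.
Assume t[r] = 5·3^r − 1 for some r ≥ 1.
Then t[r+1] = 3t[r] + 2 = 3·(5·3^r − 1) + 2 = 15·3^r − 3 + 2 = 5·3^{r+1} − 1.
By induction, t[m] = 5·3^m − 1 for all m ≥ 1.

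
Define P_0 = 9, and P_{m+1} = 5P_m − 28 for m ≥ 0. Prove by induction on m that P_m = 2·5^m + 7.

Base case: P_0 = 9, and 2·5^0 + 7 = 2 + 7 = 9.
Assume P_r = 2·5^r + 7 for some r ≥ 0.
Then P_{r+1} = 5P_r − 28 = 5·(2·5^r + 7) − 28 = 10·5^r + 35 − 28 = 2·5^{r+1} + 7.
Hence P_m = 2·5^m + 7 for every m ≥ 0, by induction.

P_m = 2·5^m + 7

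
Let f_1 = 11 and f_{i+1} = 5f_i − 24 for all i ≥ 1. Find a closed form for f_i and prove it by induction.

Claim: f_i = 5^i + 6.

Base case: f_1 = 11, and 5^1 + 6 = 5 + 6 = 11.
Assume f_k = 5^k + 6 for some k ≥ 1.
Then f_{k+1} = 5f_k − 24 = 5·(5^k + 6) − 24 = 5^{k+1} + 30 − 24 = 5^{k+1} + 6.
This completes the inductive step, so f_i = 5^i + 6 for all i ≥ 1.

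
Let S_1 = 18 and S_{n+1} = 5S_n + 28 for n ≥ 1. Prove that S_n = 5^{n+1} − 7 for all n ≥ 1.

Base case: S_1 = 18, and 5^{1+1} − 7 = 25 − 7 = 18.
Assume S_m = 5^{m+1} − 7 for some m ≥ 1.
Then S_{m+1} = 5S_m + 28 = 5·(5^{m+1} − 7) + 28 = 5^{m+2} − 35 + 28 = 5^{m+2} − 7.
Hence S_n = 5^{n+1} − 7 for every n ≥ 1, by induction.

S_n = 5^{n+1} − 7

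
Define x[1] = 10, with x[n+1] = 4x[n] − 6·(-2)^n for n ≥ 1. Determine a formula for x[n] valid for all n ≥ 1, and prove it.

Claim: x[n] = 3·4^n + (-2)^n.

Base case: x[1] = 10, and 3·4^1 + (-2)^1 = 12 − 2 = 10.
Assume x[m] = 3·4^m + (-2)^m for some m ≥ 1.
Then x[m+1] = 4x[m] − 6·(-2)^m = 4·(3·4^m + (-2)^m) − 6·(-2)^m = 3·4^{m+1} + 4·(-2)^m − 6·(-2)^m = 3·4^{m+1} − 2·(-2)^m = 3·4^{m+1} + (-2)^{m+1}.
By induction, x[n] = 3·4^n + (-2)^n for all n ≥ 1.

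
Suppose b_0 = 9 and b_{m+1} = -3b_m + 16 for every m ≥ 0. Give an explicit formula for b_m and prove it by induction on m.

Claim: b_m = 5·(-3)^m + 4.

Base case: b_0 = 9, and 5·(-3)^0 + 4 = 5 + 4 = 9.
Assume b_j = 5·(-3)^j + 4 for some j ≥ 0.
Then b_{j+1} = -3b_j + 16 = -3·(5·(-3)^j + 4) + 16 = -15·(-3)^j − 12 + 16 = 5·(-3)^{j+1} + 4.
By induction, b_m = 5·(-3)^m + 4 for all m ≥ 0.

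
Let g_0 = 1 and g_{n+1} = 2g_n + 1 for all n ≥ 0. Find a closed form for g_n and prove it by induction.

Claim: g_n = 2^{n+1} − 1.

Base case: g_0 = 1, and 2^{0+1} − 1 = 2 − 1 = 1.
Assume g_r = 2^{r+1} − 1 for some r ≥ 0.
Then g_{r+1} = 2g_r + 1 = 2·(2^{r+1} − 1) + 1 = 2^{r+2} − 2 + 1 = 2^{r+2} − 1.
So the formula holds for r+1, and by induction g_n = 2^{n+1} − 1 for all n ≥ 0.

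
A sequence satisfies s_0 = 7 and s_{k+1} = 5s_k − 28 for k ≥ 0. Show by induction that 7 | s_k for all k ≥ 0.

Base case: s_0 = 7 = 7·1, so 7 | s_0.
Assume 7 | s_j, so s_j = 7t for some integer t.
Then s_{j+1} = 5s_j − 28 = 5·(7t) − 28 = 7(5t − 4), so 7 | s_{j+1}.
Hence 7 | s_k for every k ≥ 0, by induction.

7 | s_k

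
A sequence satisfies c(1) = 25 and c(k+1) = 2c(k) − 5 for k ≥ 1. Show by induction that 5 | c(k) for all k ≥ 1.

Base case: c(1) = 25 = 5·5, so 5 | c(1).
Assume 5 | c(r), so c(r) = 5t for some integer t.
Then c(r+1) = 2c(r) − 5 = 2·(5t) − 5 = 5(2t − 1), so 5 | c(r+1).
This completes the inductive step, so 5 | c(k) for all k ≥ 1.

5 | c(k)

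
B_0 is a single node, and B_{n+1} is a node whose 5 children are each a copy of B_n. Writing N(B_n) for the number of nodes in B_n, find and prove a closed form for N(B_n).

Claim: N(B_n) = (5^{n+1} − 1)/4.

Base case: N(B_0) = 1, and (5^{0+1} − 1)/4 = 1.
Assume N(B_r) = (5^{r+1} − 1)/4.
Then N(B_{r+1}) = 1 + 5N(B_r) = 1 + 5·(5^{r+1} − 1)/4 = 1 + (5^{r+2} − 5)/4 = (4 + 5^{r+2} − 5)/4 = (5^{r+2} − 1)/4.
Hence N(B_n) = (5^{n+1} − 1)/4 for every n ≥ 0, by induction.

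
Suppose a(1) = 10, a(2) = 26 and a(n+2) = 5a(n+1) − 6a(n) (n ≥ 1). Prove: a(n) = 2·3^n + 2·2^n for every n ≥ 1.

Base cases: a(1) = 10 and 2·3^1 + 2·2^1 = 10; a(2) = 26 and 2·3^2 + 2·2^2 = 26.
Assume a(j) = 2·3^j + 2·2^j for all 1 ≤ j ≤ r, where r ≥ 2.
Then a(r+1) = 5a(r) − 6a(r−1) = 5·(2·3^r + 2·2^r) − 6·(2·3^{r−1} + 2·2^{r−1}) = 2·(5·3 − 6)3^{r−1} + 2·(5·2 − 6)2^{r−1} = 18·3^{r−1} + 8·2^{r−1} = 2·3^{r+1} + 2·2^{r+1}.
So the formula holds for r+1, and by strong induction a(n) = 2·3^n + 2·2^n for all n ≥ 1.

a(n) = 2·3^n + 2·2^n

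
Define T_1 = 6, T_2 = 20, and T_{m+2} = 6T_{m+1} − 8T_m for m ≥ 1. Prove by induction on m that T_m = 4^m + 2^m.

Base cases: T_1 = 6 and 4^1 + 2^1 = 6; T_2 = 20 and 4^2 + 2^2 = 20.
Assume T_j = 4^j + 2^j for all 1 ≤ j ≤ r, where r ≥ 2.
Then T_{r+1} = 6T_r − 8T_{r−1} = 6·(4^r + 2^r) − 8·(4^{r−1} + 2^{r−1}) = (6·4 − 8)4^{r−1} + (6·2 − 8)2^{r−1} = 16·4^{r−1} + 4·2^{r−1} = 4^{r+1} + 2^{r+1}.
So the formula holds for r+1, and by strong induction T_m = 4^m + 2^m for all m ≥ 1.

T_m = 4^m + 2^m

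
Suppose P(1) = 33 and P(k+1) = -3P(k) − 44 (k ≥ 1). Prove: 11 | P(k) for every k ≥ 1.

Base case: P(1) = 33 = 11·3, so 11 | P(1).
Assume 11 | P(j), so P(j) = 11t for some integer t.
Then P(j+1) = -3P(j) − 44 = -3·(11t) − 44 = 11(-3t − 4), so 11 | P(j+1).
This completes the inductive step, so 11 | P(k) for all k ≥ 1.

11 | P(k)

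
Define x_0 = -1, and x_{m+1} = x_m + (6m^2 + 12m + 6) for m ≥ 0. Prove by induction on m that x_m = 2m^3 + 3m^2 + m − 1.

Base case: x_0 = -1, and 2·0^3 + 3·0^2 + 0 − 1 = -1.
Assume x_j = 2j^3 + 3j^2 + j − 1.
Then x_{j+1} = x_j + (6j^2 + 12j + 6) = (2j^3 + 3j^2 + j − 1) + (6j^2 + 12j + 6) = 2j^3 + 9j^2 + 13j + 5,
and 2·(j+1)^3 + 3·(j+1)^2 + (j+1) − 1 = 2j^3 + 9j^2 + 13j + 5.
Hence x_m = 2m^3 + 3m^2 + m − 1 for every m ≥ 0, by induction.

x_m = 2m^3 + 3m^2 + m − 1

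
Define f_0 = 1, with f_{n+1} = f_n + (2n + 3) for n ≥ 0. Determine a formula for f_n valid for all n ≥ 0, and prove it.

Claim: f_n = n^2 + 2n + 1.

Base case: f_0 = 1, and 0^2 + 2·0 + 1 = 1.
Assume f_j = j^2 + 2j + 1.
Then f_{j+1} = f_j + (2j + 3) = (j^2 + 2j + 1) + (2j + 3) = j^2 + 4j + 4,
and (j+1)^2 + 2·(j+1) + 1 = j^2 + 4j + 4.
By induction, f_n = n^2 + 2n + 1 for all n ≥ 0.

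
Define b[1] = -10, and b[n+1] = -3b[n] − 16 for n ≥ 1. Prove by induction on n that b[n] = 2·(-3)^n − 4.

Base case: b[1] = -10, and 2·(-3)^1 − 4 = -6 − 4 = -10.
Assume b[j] = 2·(-3)^j − 4 for some j ≥ 1.
Then b[j+1] = -3b[j] − 16 = -3·(2·(-3)^j − 4) − 16 = -6·(-3)^j + 12 − 16 = 2·(-3)^{j+1} − 4.
So the formula holds for j+1, and by induction b[n] = 2·(-3)^n − 4 for all n ≥ 1.

b[n] = 2·(-3)^n − 4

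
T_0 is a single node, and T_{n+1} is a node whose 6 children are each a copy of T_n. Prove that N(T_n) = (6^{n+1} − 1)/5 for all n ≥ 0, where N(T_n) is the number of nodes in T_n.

Base case: N(T_0) = 1, and (6^{0+1} − 1)/5 = 1.
Assume N(T_k) = (6^{k+1} − 1)/5.
Then N(T_{k+1}) = 1 + 6N(T_k) = 1 + 6·(6^{k+1} − 1)/5 = 1 + (6^{k+2} − 6)/5 = (5 + 6^{k+2} − 6)/5 = (6^{k+2} − 1)/5.
This completes the inductive step, so N(T_n) = (6^{n+1} − 1)/5 for all n ≥ 0.

N(T_n) = (6^{n+1} − 1)/5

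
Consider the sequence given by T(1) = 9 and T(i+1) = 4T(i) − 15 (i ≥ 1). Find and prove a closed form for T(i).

Claim: T(i) = 4^i + 5.

Base case: T(1) = 9, and 4^1 + 5 = 4 + 5 = 9.
Assume T(k) = 4^k + 5 for some k ≥ 1.
Then T(k+1) = 4T(k) − 15 = 4·(4^k + 5) − 15 = 4^{k+1} + 20 − 15 = 4^{k+1} + 5.
By induction, T(i) = 4^i + 5 for all i ≥ 1.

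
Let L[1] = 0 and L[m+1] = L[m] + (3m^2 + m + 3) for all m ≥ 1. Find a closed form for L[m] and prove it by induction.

Claim: L[m] = m^3 − m^2 + 3m − 3.

Base case: L[1] = 0, and 1^3 − 1^2 + 3·1 − 3 = 0.
Assume L[r] = r^3 − r^2 + 3r − 3.
Then L[r+1] = L[r] + (3r^2 + r + 3) = (r^3 − r^2 + 3r − 3) + (3r^2 + r + 3) = r^3 + 2r^2 + 4r,
and (r+1)^3 − (r+1)^2 + 3·(r+1) − 3 = r^3 + 2r^2 + 4r.
Hence L[m] = m^3 − m^2 + 3m − 3 for every m ≥ 1, by induction.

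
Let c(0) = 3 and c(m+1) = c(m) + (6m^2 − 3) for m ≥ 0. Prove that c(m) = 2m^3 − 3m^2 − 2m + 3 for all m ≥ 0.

Base case: c(0) = 3, and 2·0^3 − 3·0^2 − 2·0 + 3 = 3.
Assume c(j) = 2j^3 − 3j^2 − 2j + 3.
Then c(j+1) = c(j) + (6j^2 − 3) = (2j^3 − 3j^2 − 2j + 3) + (6j^2 − 3) = 2j^3 + 3j^2 − 2j,
and 2·(j+1)^3 − 3·(j+1)^2 − 2·(j+1) + 3 = 2j^3 + 3j^2 − 2j.
By induction, c(m) = 2m^3 − 3m^2 − 2m + 3 for all m ≥ 0.

c(m) = 2m^3 − 3m^2 − 2m + 3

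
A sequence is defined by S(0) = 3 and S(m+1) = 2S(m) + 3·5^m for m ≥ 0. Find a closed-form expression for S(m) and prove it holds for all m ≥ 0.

Claim: S(m) = 2·2^m + 5^m.

Base case: S(0) = 3, and 2·2^0 + 5^0 = 2 + 1 = 3.
Assume S(j) = 2·2^j + 5^j for some j ≥ 0.
Then S(j+1) = 2S(j) + 3·5^j = 2·(2·2^j + 5^j) + 3·5^j = 2·2^{j+1} + 2·5^j + 3·5^j = 2·2^{j+1} + 5·5^j = 2·2^{j+1} + 5^{j+1}.
By induction, S(m) = 2·2^m + 5^m for all m ≥ 0.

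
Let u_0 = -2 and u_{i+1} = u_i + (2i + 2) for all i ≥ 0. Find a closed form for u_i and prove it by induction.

Claim: u_i = i^2 + i − 2.

Base case: u_0 = -2, and 0^2 + 0 − 2 = -2.
Assume u_m = m^2 + m − 2.
Then u_{m+1} = u_m + (2m + 2) = (m^2 + m − 2) + (2m + 2) = m^2 + 3m,
and (m+1)^2 + (m+1) − 2 = m^2 + 3m.
This completes the inductive step, so u_i = i^2 + i − 2 for all i ≥ 0.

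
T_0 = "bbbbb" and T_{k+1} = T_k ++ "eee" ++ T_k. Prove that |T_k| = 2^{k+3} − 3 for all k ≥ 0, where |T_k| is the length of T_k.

Base case: |T_0| = 5, and 2^{0+3} − 3 = 5.
Assume |T_j| = 2^{j+3} − 3.
Then |T_{j+1}| = |T_j| + 3 + |T_j| = 2|T_j| + 3 = 2(2^{j+3} − 3) + 3 = 2^{j+1+3} − 6 + 3 = 2^{j+1+3} − 3.
This completes the inductive step, so |T_k| = 2^{k+3} − 3 for all k ≥ 0.

|T_k| = 2^{k+3} − 3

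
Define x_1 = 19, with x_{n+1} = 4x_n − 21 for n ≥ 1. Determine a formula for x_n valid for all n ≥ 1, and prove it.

Claim: x_n = 3·4^n + 7.

Base case: x_1 = 19, and 3·4^1 + 7 = 12 + 7 = 19.
Assume x_m = 3·4^m + 7 for some m ≥ 1.
Then x_{m+1} = 4x_m − 21 = 4·(3·4^m + 7) − 21 = 12·4^m + 28 − 21 = 3·4^{m+1} + 7.
This completes the inductive step, so x_n = 3·4^n + 7 for all n ≥ 1.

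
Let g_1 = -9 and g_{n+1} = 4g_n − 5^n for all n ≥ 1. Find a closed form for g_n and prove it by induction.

Claim: g_n = -4^n − 5^n.

Base case: g_1 = -9, and -4^1 − 5^1 = -4 − 5 = -9.
Assume g_k = -4^k − 5^k for some k ≥ 1.
Then g_{k+1} = 4g_k − 5^k = 4·(-4^k − 5^k) − 5^k = -4^{k+1} − 4·5^k − 5^k = -4^{k+1} − 5·5^k = -4^{k+1} − 5^{k+1}.
Hence g_n = -4^n − 5^n for every n ≥ 1, by induction.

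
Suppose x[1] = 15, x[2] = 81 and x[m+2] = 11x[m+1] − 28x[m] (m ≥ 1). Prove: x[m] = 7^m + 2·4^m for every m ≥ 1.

Base cases: x[1] = 15 and 7^1 + 2·4^1 = 15; x[2] = 81 and 7^2 + 2·4^2 = 81.
Assume x[j] = 7^j + 2·4^j for all 1 ≤ j ≤ r, where r ≥ 2.
Then x[r+1] = 11x[r] − 28x[r−1] = 11·(7^r + 2·4^r) − 28·(7^{r−1} + 2·4^{r−1}) = (11·7 − 28)7^{r−1} + 2·(11·4 − 28)4^{r−1} = 49·7^{r−1} + 32·4^{r−1} = 7^{r+1} + 2·4^{r+1}.
By strong induction, x[m] = 7^m + 2·4^m for all m ≥ 1.

x[m] = 7^m + 2·4^m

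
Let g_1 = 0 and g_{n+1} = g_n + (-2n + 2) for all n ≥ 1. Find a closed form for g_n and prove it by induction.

Claim: g_n = -n^2 + 3n − 2.

Base case: g_1 = 0, and -1^2 + 3·1 − 2 = 0.
Assume g_j = -j^2 + 3j − 2.
Then g_{j+1} = g_j + (-2j + 2) = (-j^2 + 3j − 2) + (-2j + 2) = -j^2 + j,
and -(j+1)^2 + 3·(j+1) − 2 = -j^2 + j.
By induction, g_n = -n^2 + 3n − 2 for all n ≥ 1.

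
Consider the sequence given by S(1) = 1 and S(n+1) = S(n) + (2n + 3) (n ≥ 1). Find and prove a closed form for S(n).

Claim: S(n) = n^2 + 2n − 2.

Base case: S(1) = 1, and 1^2 + 2·1 − 2 = 1.
Assume S(m) = m^2 + 2m − 2.
Then S(m+1) = S(m) + (2m + 3) = (m^2 + 2m − 2) + (2m + 3) = m^2 + 4m + 1,
and (m+1)^2 + 2·(m+1) − 2 = m^2 + 4m + 1.
This completes the inductive step, so S(n) = n^2 + 2n − 2 for all n ≥ 1.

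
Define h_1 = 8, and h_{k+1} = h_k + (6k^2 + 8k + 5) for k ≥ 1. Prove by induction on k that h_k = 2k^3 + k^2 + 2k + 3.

Base case: h_1 = 8, and 2·1^3 + 1^2 + 2·1 + 3 = 8.
Assume h_m = 2m^3 + m^2 + 2m + 3.
Then h_{m+1} = h_m + (6m^2 + 8m + 5) = (2m^3 + m^2 + 2m + 3) + (6m^2 + 8m + 5) = 2m^3 + 7m^2 + 10m + 8,
and 2·(m+1)^3 + (m+1)^2 + 2·(m+1) + 3 = 2m^3 + 7m^2 + 10m + 8.
Hence h_k = 2k^3 + k^2 + 2k + 3 for every k ≥ 1, by induction.

h_k = 2k^3 + k^2 + 2k + 3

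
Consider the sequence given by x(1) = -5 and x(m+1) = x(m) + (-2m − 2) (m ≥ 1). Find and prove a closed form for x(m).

Claim: x(m) = -m^2 − m − 3.

Base case: x(1) = -5, and -1^2 − 1 − 3 = -5.
Assume x(k) = -k^2 − k − 3.
Then x(k+1) = x(k) + (-2k − 2) = (-k^2 − k − 3) + (-2k − 2) = -k^2 − 3k − 5,
and -(k+1)^2 − (k+1) − 3 = -k^2 − 3k − 5.
Hence x(m) = -m^2 − m − 3 for every m ≥ 1, by induction.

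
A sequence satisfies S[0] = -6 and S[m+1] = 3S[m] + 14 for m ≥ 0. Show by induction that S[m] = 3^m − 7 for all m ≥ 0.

Base case: S[0] = -6, and 3^0 − 7 = 1 − 7 = -6.
Assume S[r] = 3^r − 7 for some r ≥ 0.
Then S[r+1] = 3S[r] + 14 = 3·(3^r − 7) + 14 = 3^{r+1} − 21 + 14 = 3^{r+1} − 7.
This completes the inductive step, so S[m] = 3^m − 7 for all m ≥ 0.

S[m] = 3^m − 7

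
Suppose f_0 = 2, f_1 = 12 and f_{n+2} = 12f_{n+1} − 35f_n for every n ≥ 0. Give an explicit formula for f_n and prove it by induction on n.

Claim: f_n = 5^n + 7^n.

Base cases: f_0 = 2 and 5^0 + 7^0 = 2; f_1 = 12 and 5^1 + 7^1 = 12.
Assume f_i = 5^i + 7^i for all 0 ≤ i ≤ j, where j ≥ 1.
Then f_{j+1} = 12f_j − 35f_{j−1} = 12·(5^j + 7^j) − 35·(5^{j−1} + 7^{j−1}) = (12·5 − 35)5^{j−1} + (12·7 − 35)7^{j−1} = 25·5^{j−1} + 49·7^{j−1} = 5^{j+1} + 7^{j+1}.
Hence f_n = 5^n + 7^n for every n ≥ 0, by strong induction.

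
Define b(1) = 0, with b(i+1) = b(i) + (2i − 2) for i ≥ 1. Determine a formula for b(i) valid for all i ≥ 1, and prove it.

Claim: b(i) = i^2 − 3i + 2.

Base case: b(1) = 0, and 1^2 − 3·1 + 2 = 0.
Assume b(j) = j^2 − 3j + 2.
Then b(j+1) = b(j) + (2j − 2) = (j^2 − 3j + 2) + (2j − 2) = j^2 − j,
and (j+1)^2 − 3·(j+1) + 2 = j^2 − j.
Hence b(i) = i^2 − 3i + 2 for every i ≥ 1, by induction.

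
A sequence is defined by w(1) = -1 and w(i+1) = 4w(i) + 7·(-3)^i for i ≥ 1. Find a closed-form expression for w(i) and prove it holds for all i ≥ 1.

Claim: w(i) = -4^i − (-3)^i.

Base case: w(1) = -1, and -4^1 − (-3)^1 = -4 + 3 = -1.
Assume w(j) = -4^j − (-3)^j for some j ≥ 1.
Then w(j+1) = 4w(j) + 7·(-3)^j = 4·(-4^j − (-3)^j) + 7·(-3)^j = -4^{j+1} − 4·(-3)^j + 7·(-3)^j = -4^{j+1} + 3·(-3)^j = -4^{j+1} − (-3)^{j+1}.
Hence w(i) = -4^i − (-3)^i for every i ≥ 1, by induction.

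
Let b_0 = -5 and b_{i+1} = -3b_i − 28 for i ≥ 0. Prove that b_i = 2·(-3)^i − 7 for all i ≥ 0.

Base case: b_0 = -5, and 2·(-3)^0 − 7 = 2 − 7 = -5.
Assume b_j = 2·(-3)^j − 7 for some j ≥ 0.
Then b_{j+1} = -3b_j − 28 = -3·(2·(-3)^j − 7) − 28 = -6·(-3)^j + 21 − 28 = 2·(-3)^{j+1} − 7.
This completes the inductive step, so b_i = 2·(-3)^i − 7 for all i ≥ 0.

b_i = 2·(-3)^i − 7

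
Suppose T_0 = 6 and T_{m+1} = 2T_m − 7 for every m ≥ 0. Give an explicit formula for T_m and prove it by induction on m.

Claim: T_m = -2^m + 7.

Base case: T_0 = 6, and -2^0 + 7 = -1 + 7 = 6.
Assume T_k = -2^k + 7 for some k ≥ 0.
Then T_{k+1} = 2T_k − 7 = 2·(-2^k + 7) − 7 = -2^{k+1} + 14 − 7 = -2^{k+1} + 7.
So the formula holds for k+1, and by induction T_m = -2^m + 7 for all m ≥ 0.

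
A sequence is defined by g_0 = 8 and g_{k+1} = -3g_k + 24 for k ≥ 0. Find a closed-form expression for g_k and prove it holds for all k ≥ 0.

Claim: g_k = 2·(-3)^k + 6.

Base case: g_0 = 8, and 2·(-3)^0 + 6 = 2 + 6 = 8.
Assume g_r = 2·(-3)^r + 6 for some r ≥ 0.
Then g_{r+1} = -3g_r + 24 = -3·(2·(-3)^r + 6) + 24 = -6·(-3)^r − 18 + 24 = 2·(-3)^{r+1} + 6.
Hence g_k = 2·(-3)^k + 6 for every k ≥ 0, by induction.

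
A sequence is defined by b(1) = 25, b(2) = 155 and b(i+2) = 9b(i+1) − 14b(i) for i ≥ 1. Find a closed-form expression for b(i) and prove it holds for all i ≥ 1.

Claim: b(i) = 3·7^i + 2·2^i.

Base cases: b(1) = 25 and 3·7^1 + 2·2^1 = 25; b(2) = 155 and 3·7^2 + 2·2^2 = 155.
Assume b(j) = 3·7^j + 2·2^j for all 1 ≤ j ≤ r, where r ≥ 2.
Then b(r+1) = 9b(r) − 14b(r−1) = 9·(3·7^r + 2·2^r) − 14·(3·7^{r−1} + 2·2^{r−1}) = 3·(9·7 − 14)7^{r−1} + 2·(9·2 − 14)2^{r−1} = 147·7^{r−1} + 8·2^{r−1} = 3·7^{r+1} + 2·2^{r+1}.
Hence b(i) = 3·7^i + 2·2^i for every i ≥ 1, by strong induction.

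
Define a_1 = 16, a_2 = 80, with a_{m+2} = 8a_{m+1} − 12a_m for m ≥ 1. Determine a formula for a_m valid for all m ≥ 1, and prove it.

Claim: a_m = 2·6^m + 2·2^m.

Base cases: a_1 = 16 and 2·6^1 + 2·2^1 = 16; a_2 = 80 and 2·6^2 + 2·2^2 = 80.
Assume a_j = 2·6^j + 2·2^j for all 1 ≤ j ≤ r, where r ≥ 2.
Then a_{r+1} = 8a_r − 12a_{r−1} = 8·(2·6^r + 2·2^r) − 12·(2·6^{r−1} + 2·2^{r−1}) = 2·(8·6 − 12)6^{r−1} + 2·(8·2 − 12)2^{r−1} = 72·6^{r−1} + 8·2^{r−1} = 2·6^{r+1} + 2·2^{r+1}.
By strong induction, a_m = 2·6^m + 2·2^m for all m ≥ 1.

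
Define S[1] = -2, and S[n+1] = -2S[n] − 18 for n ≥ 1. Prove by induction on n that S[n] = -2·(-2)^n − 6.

Base case: S[1] = -2, and -2·(-2)^1 − 6 = 4 − 6 = -2.
Assume S[j] = -2·(-2)^j − 6 for some j ≥ 1.
Then S[j+1] = -2S[j] − 18 = -2·(-2·(-2)^j − 6) − 18 = 4·(-2)^j + 12 − 18 = -2·(-2)^{j+1} − 6.
By induction, S[n] = -2·(-2)^n − 6 for all n ≥ 1.

S[n] = -2·(-2)^n − 6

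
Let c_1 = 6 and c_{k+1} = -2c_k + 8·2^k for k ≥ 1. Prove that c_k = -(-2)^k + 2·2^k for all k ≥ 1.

Base case: c_1 = 6, and -(-2)^1 + 2·2^1 = 2 + 4 = 6.
Assume c_r = -(-2)^r + 2·2^r for some r ≥ 1.
Then c_{r+1} = -2c_r + 8·2^r = -2·(-(-2)^r + 2·2^r) + 8·2^r = -(-2)^{r+1} − 4·2^r + 8·2^r = -(-2)^{r+1} + 4·2^r = -(-2)^{r+1} + 2·2^{r+1}.
By induction, c_k = -(-2)^k + 2·2^k for all k ≥ 1.

c_k = -(-2)^k + 2·2^k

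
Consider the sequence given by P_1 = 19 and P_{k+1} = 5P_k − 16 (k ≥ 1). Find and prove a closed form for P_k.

Claim: P_k = 3·5^k + 4.

Base case: P_1 = 19, and 3·5^1 + 4 = 15 + 4 = 19.
Assume P_m = 3·5^m + 4 for some m ≥ 1.
Then P_{m+1} = 5P_m − 16 = 5·(3·5^m + 4) − 16 = 15·5^m + 20 − 16 = 3·5^{m+1} + 4.
So the formula holds for m+1, and by induction P_k = 3·5^k + 4 for all k ≥ 1.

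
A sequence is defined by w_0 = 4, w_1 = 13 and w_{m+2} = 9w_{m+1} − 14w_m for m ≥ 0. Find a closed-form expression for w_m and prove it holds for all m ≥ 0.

Claim: w_m = 3·2^m + 7^m.

Base cases: w_0 = 4 and 3·2^0 + 7^0 = 4; w_1 = 13 and 3·2^1 + 7^1 = 13.
Assume w_j = 3·2^j + 7^j for all 0 ≤ j ≤ k, where k ≥ 1.
Then w_{k+1} = 9w_k − 14w_{k−1} = 9·(3·2^k + 7^k) − 14·(3·2^{k−1} + 7^{k−1}) = 3·(9·2 − 14)2^{k−1} + (9·7 − 14)7^{k−1} = 12·2^{k−1} + 49·7^{k−1} = 3·2^{k+1} + 7^{k+1}.
So the formula holds for k+1, and by strong induction w_m = 3·2^m + 7^m for all m ≥ 0.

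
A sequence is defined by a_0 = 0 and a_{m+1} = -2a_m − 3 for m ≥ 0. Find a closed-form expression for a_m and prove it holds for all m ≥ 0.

Claim: a_m = (-2)^m − 1.

Base case: a_0 = 0, and (-2)^0 − 1 = 1 − 1 = 0.
Assume a_k = (-2)^k − 1 for some k ≥ 0.
Then a_{k+1} = -2a_k − 3 = -2·((-2)^k − 1) − 3 = -2·(-2)^k + 2 − 3 = (-2)^{k+1} − 1.
So the formula holds for k+1, and by induction a_m = (-2)^m − 1 for all m ≥ 0.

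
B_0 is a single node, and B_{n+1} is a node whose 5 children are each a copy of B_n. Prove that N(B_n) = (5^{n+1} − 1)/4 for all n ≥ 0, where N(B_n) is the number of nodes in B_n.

Base case: N(B_0) = 1, and (5^{0+1} − 1)/4 = 1.
Assume N(B_j) = (5^{j+1} − 1)/4.
Then N(B_{j+1}) = 1 + 5N(B_j) = 1 + 5·(5^{j+1} − 1)/4 = 1 + (5^{j+2} − 5)/4 = (4 + 5^{j+2} − 5)/4 = (5^{j+2} − 1)/4.
By induction, N(B_n) = (5^{n+1} − 1)/4 for all n ≥ 0.

N(B_n) = (5^{n+1} − 1)/4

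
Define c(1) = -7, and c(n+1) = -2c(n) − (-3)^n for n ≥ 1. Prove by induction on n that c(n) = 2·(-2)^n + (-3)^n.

Base case: c(1) = -7, and 2·(-2)^1 + (-3)^1 = -4 − 3 = -7.
Assume c(m) = 2·(-2)^m + (-3)^m for some m ≥ 1.
Then c(m+1) = -2c(m) − (-3)^m = -2·(2·(-2)^m + (-3)^m) − (-3)^m = 2·(-2)^{m+1} − 2·(-3)^m − (-3)^m = 2·(-2)^{m+1} − 3·(-3)^m = 2·(-2)^{m+1} + (-3)^{m+1}.
Hence c(n) = 2·(-2)^n + (-3)^n for every n ≥ 1, by induction.

c(n) = 2·(-2)^n + (-3)^n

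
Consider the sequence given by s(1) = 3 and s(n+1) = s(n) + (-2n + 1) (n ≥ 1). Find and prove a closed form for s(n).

Claim: s(n) = -n^2 + 2n + 2.

Base case: s(1) = 3, and -1^2 + 2·1 + 2 = 3.
Assume s(j) = -j^2 + 2j + 2.
Then s(j+1) = s(j) + (-2j + 1) = (-j^2 + 2j + 2) + (-2j + 1) = -j^2 + 3,
and -(j+1)^2 + 2·(j+1) + 2 = -j^2 + 3.
This completes the inductive step, so s(n) = -n^2 + 2n + 2 for all n ≥ 1.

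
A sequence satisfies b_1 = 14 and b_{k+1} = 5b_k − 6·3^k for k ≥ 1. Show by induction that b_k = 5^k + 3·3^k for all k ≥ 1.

Base case: b_1 = 14, and 5^1 + 3·3^1 = 5 + 9 = 14.
Assume b_j = 5^j + 3·3^j for some j ≥ 1.
Then b_{j+1} = 5b_j − 6·3^j = 5·(5^j + 3·3^j) − 6·3^j = 5^{j+1} + 15·3^j − 6·3^j = 5^{j+1} + 9·3^j = 5^{j+1} + 3·3^{j+1}.
Hence b_k = 5^k + 3·3^k for every k ≥ 1, by induction.

b_k = 5^k + 3·3^k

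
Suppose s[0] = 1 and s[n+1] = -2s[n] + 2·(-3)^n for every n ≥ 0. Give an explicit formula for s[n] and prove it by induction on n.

Claim: s[n] = 3·(-2)^n − 2·(-3)^n.

Base case: s[0] = 1, and 3·(-2)^0 − 2·(-3)^0 = 3 − 2 = 1.
Assume s[r] = 3·(-2)^r − 2·(-3)^r for some r ≥ 0.
Then s[r+1] = -2s[r] + 2·(-3)^r = -2·(3·(-2)^r − 2·(-3)^r) + 2·(-3)^r = 3·(-2)^{r+1} + 4·(-3)^r + 2·(-3)^r = 3·(-2)^{r+1} + 6·(-3)^r = 3·(-2)^{r+1} − 2·(-3)^{r+1}.
This completes the inductive step, so s[n] = 3·(-2)^n − 2·(-3)^n for all n ≥ 0.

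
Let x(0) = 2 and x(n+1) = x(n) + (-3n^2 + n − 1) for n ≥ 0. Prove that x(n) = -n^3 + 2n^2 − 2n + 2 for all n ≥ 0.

Base case: x(0) = 2, and -0^3 + 2·0^2 − 2·0 + 2 = 2.
Assume x(r) = -r^3 + 2r^2 − 2r + 2.
Then x(r+1) = x(r) + (-3r^2 + r − 1) = (-r^3 + 2r^2 − 2r + 2) + (-3r^2 + r − 1) = -r^3 − r^2 − r + 1,
and -(r+1)^3 + 2·(r+1)^2 − 2·(r+1) + 2 = -r^3 − r^2 − r + 1.
Hence x(n) = -n^3 + 2n^2 − 2n + 2 for every n ≥ 0, by induction.

x(n) = -n^3 + 2n^2 − 2n + 2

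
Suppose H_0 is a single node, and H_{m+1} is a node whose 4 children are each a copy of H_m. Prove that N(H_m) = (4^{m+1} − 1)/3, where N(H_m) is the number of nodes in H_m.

Base case: N(H_0) = 1, and (4^{0+1} − 1)/3 = 1.
Assume N(H_k) = (4^{k+1} − 1)/3.
Then N(H_{k+1}) = 1 + 4N(H_k) = 1 + 4·(4^{k+1} − 1)/3 = 1 + (4^{k+2} − 4)/3 = (3 + 4^{k+2} − 4)/3 = (4^{k+2} − 1)/3.
Hence N(H_m) = (4^{m+1} − 1)/3 for every m ≥ 0, by induction.

N(H_m) = (4^{m+1} − 1)/3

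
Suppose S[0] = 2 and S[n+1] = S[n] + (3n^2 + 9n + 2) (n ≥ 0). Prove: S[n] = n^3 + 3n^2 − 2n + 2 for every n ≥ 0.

Base case: S[0] = 2, and 0^3 + 3·0^2 − 2·0 + 2 = 2.
Assume S[r] = r^3 + 3r^2 − 2r + 2.
Then S[r+1] = S[r] + (3r^2 + 9r + 2) = (r^3 + 3r^2 − 2r + 2) + (3r^2 + 9r + 2) = r^3 + 6r^2 + 7r + 4,
and (r+1)^3 + 3·(r+1)^2 − 2·(r+1) + 2 = r^3 + 6r^2 + 7r + 4.
Hence S[n] = n^3 + 3n^2 − 2n + 2 for every n ≥ 0, by induction.

S[n] = n^3 + 3n^2 − 2n + 2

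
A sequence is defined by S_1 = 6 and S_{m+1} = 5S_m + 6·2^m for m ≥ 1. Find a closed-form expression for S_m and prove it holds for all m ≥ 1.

Claim: S_m = 2·5^m − 2·2^m.

Base case: S_1 = 6, and 2·5^1 − 2·2^1 = 10 − 4 = 6.
Assume S_j = 2·5^j − 2·2^j for some j ≥ 1.
Then S_{j+1} = 5S_j + 6·2^j = 5·(2·5^j − 2·2^j) + 6·2^j = 2·5^{j+1} − 10·2^j + 6·2^j = 2·5^{j+1} − 4·2^j = 2·5^{j+1} − 2·2^{j+1}.
So the formula holds for j+1, and by induction S_m = 2·5^m − 2·2^m for all m ≥ 1.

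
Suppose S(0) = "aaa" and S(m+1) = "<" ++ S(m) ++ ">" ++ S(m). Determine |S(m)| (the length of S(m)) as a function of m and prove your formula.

Claim: |S(m)| = 5·2^m − 2.

Base case: |S(0)| = 3, and 5·2^0 − 2 = 3.
Assume |S(j)| = 5·2^j − 2.
Then |S(j+1)| = 1 + |S(j)| + 1 + |S(j)| = 2|S(j)| + 2 = 2(5·2^j − 2) + 2 = 5·2^{j+1} − 4 + 2 = 5·2^{j+1} − 2.
By induction, |S(m)| = 5·2^m − 2 for all m ≥ 0.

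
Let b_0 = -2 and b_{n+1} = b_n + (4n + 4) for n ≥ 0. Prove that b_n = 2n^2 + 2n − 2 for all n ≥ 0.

Base case: b_0 = -2, and 2·0^2 + 2·0 − 2 = -2.
Assume b_m = 2m^2 + 2m − 2.
Then b_{m+1} = b_m + (4m + 4) = (2m^2 + 2m − 2) + (4m + 4) = 2m^2 + 6m + 2,
and 2·(m+1)^2 + 2·(m+1) − 2 = 2m^2 + 6m + 2.
By induction, b_n = 2n^2 + 2n − 2 for all n ≥ 0.

b_n = 2n^2 + 2n − 2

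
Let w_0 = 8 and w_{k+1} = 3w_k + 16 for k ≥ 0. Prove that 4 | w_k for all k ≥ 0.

Base case: w_0 = 8 = 4·2, so 4 | w_0.
Assume 4 | w_j, so w_j = 4t for some integer t.
Then w_{j+1} = 3w_j + 16 = 3·(4t) + 16 = 4(3t + 4), so 4 | w_{j+1}.
Hence 4 | w_k for every k ≥ 0, by induction.

4 | w_k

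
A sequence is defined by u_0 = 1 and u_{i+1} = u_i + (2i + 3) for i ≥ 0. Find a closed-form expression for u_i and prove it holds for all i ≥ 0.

Claim: u_i = i^2 + 2i + 1.

Base case: u_0 = 1, and 0^2 + 2·0 + 1 = 1.
Assume u_r = r^2 + 2r + 1.
Then u_{r+1} = u_r + (2r + 3) = (r^2 + 2r + 1) + (2r + 3) = r^2 + 4r + 4,
and (r+1)^2 + 2·(r+1) + 1 = r^2 + 4r + 4.
By induction, u_i = i^2 + 2i + 1 for all i ≥ 0.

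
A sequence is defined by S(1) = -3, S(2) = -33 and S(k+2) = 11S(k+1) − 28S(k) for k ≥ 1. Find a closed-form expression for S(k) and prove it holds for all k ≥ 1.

Claim: S(k) = -7^k + 4^k.

Base cases: S(1) = -3 and -7^1 + 4^1 = -3; S(2) = -33 and -7^2 + 4^2 = -33.
Assume S(j) = -7^j + 4^j for all 1 ≤ j ≤ r, where r ≥ 2.
Then S(r+1) = 11S(r) − 28S(r−1) = 11·(-7^r + 4^r) − 28·(-7^{r−1} + 4^{r−1}) = -(11·7 − 28)7^{r−1} + (11·4 − 28)4^{r−1} = -49·7^{r−1} + 16·4^{r−1} = -7^{r+1} + 4^{r+1}.
Hence S(k) = -7^k + 4^k for every k ≥ 1, by strong induction.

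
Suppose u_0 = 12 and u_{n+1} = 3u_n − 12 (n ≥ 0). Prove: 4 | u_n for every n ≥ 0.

Base case: u_0 = 12 = 4·3, so 4 | u_0.
Assume 4 | u_j, so u_j = 4t for some integer t.
Then u_{j+1} = 3u_j − 12 = 3·(4t) − 12 = 4(3t − 3), so 4 | u_{j+1}.
So the property holds for j+1, and by induction 4 | u_n for all n ≥ 0.

4 | u_n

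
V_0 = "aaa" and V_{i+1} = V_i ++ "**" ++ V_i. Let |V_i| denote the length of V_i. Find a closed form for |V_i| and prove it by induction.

Claim: |V_i| = 5·2^i − 2.

Base case: |V_0| = 3, and 5·2^0 − 2 = 3.
Assume |V_r| = 5·2^r − 2.
Then |V_{r+1}| = |V_r| + 2 + |V_r| = 2|V_r| + 2 = 2(5·2^r − 2) + 2 = 5·2^{r+1} − 4 + 2 = 5·2^{r+1} − 2.
This completes the inductive step, so |V_i| = 5·2^i − 2 for all i ≥ 0.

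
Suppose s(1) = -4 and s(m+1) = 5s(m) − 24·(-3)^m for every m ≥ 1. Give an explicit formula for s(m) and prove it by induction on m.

Claim: s(m) = 5^m + 3·(-3)^m.

Base case: s(1) = -4, and 5^1 + 3·(-3)^1 = 5 − 9 = -4.
Assume s(r) = 5^r + 3·(-3)^r for some r ≥ 1.
Then s(r+1) = 5s(r) − 24·(-3)^r = 5·(5^r + 3·(-3)^r) − 24·(-3)^r = 5^{r+1} + 15·(-3)^r − 24·(-3)^r = 5^{r+1} − 9·(-3)^r = 5^{r+1} + 3·(-3)^{r+1}.
So the formula holds for r+1, and by induction s(m) = 5^m + 3·(-3)^m for all m ≥ 1.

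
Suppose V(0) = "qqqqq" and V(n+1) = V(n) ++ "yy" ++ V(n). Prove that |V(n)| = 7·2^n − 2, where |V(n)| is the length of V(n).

Base case: |V(0)| = 5, and 7·2^0 − 2 = 5.
Assume |V(m)| = 7·2^m − 2.
Then |V(m+1)| = |V(m)| + 2 + |V(m)| = 2|V(m)| + 2 = 2(7·2^m − 2) + 2 = 7·2^{m+1} − 4 + 2 = 7·2^{m+1} − 2.
Hence |V(n)| = 7·2^n − 2 for every n ≥ 0, by induction.

|V(n)| = 7·2^n − 2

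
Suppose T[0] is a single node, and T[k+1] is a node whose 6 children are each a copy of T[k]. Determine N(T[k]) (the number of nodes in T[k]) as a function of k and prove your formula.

Claim: N(T[k]) = (6^{k+1} − 1)/5.

Base case: N(T[0]) = 1, and (6^{0+1} − 1)/5 = 1.
Assume N(T[j]) = (6^{j+1} − 1)/5.
Then N(T[j+1]) = 1 + 6N(T[j]) = 1 + 6·(6^{j+1} − 1)/5 = 1 + (6^{j+2} − 6)/5 = (5 + 6^{j+2} − 6)/5 = (6^{j+2} − 1)/5.
Hence N(T[k]) = (6^{k+1} − 1)/5 for every k ≥ 0, by induction.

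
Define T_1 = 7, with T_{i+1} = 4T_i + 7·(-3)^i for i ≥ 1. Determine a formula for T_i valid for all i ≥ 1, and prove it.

Claim: T_i = 4^i − (-3)^i.

Base case: T_1 = 7, and 4^1 − (-3)^1 = 4 + 3 = 7.
Assume T_m = 4^m − (-3)^m for some m ≥ 1.
Then T_{m+1} = 4T_m + 7·(-3)^m = 4·(4^m − (-3)^m) + 7·(-3)^m = 4^{m+1} − 4·(-3)^m + 7·(-3)^m = 4^{m+1} + 3·(-3)^m = 4^{m+1} − (-3)^{m+1}.
By induction, T_i = 4^i − (-3)^i for all i ≥ 1.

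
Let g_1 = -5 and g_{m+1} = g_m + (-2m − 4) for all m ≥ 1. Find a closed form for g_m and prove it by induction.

Claim: g_m = -m^2 − 3m − 1.

Base case: g_1 = -5, and -1^2 − 3·1 − 1 = -5.
Assume g_j = -j^2 − 3j − 1.
Then g_{j+1} = g_j + (-2j − 4) = (-j^2 − 3j − 1) + (-2j − 4) = -j^2 − 5j − 5,
and -(j+1)^2 − 3·(j+1) − 1 = -j^2 − 5j − 5.
Hence g_m = -m^2 − 3m − 1 for every m ≥ 1, by induction.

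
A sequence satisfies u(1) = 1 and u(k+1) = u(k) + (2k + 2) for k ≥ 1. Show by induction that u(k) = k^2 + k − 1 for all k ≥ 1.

Base case: u(1) = 1, and 1^2 + 1 − 1 = 1.
Assume u(j) = j^2 + j − 1.
Then u(j+1) = u(j) + (2j + 2) = (j^2 + j − 1) + (2j + 2) = j^2 + 3j + 1,
and (j+1)^2 + (j+1) − 1 = j^2 + 3j + 1.
Hence u(k) = k^2 + k − 1 for every k ≥ 1, by induction.

u(k) = k^2 + k − 1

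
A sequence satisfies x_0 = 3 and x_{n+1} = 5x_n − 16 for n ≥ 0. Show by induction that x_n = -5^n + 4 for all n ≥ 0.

Base case: x_0 = 3, and -5^0 + 4 = -1 + 4 = 3.
Assume x_m = -5^m + 4 for some m ≥ 0.
Then x_{m+1} = 5x_m − 16 = 5·(-5^m + 4) − 16 = -5^{m+1} + 20 − 16 = -5^{m+1} + 4.
This completes the inductive step, so x_n = -5^n + 4 for all n ≥ 0.

x_n = -5^n + 4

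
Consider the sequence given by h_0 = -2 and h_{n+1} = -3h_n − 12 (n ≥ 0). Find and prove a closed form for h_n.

Claim: h_n = (-3)^n − 3.

Base case: h_0 = -2, and (-3)^0 − 3 = 1 − 3 = -2.
Assume h_j = (-3)^j − 3 for some j ≥ 0.
Then h_{j+1} = -3h_j − 12 = -3·((-3)^j − 3) − 12 = -3·(-3)^j + 9 − 12 = (-3)^{j+1} − 3.
This completes the inductive step, so h_n = (-3)^n − 3 for all n ≥ 0.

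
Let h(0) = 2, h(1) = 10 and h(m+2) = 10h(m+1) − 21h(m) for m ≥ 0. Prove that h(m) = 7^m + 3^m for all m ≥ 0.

Base cases: h(0) = 2 and 7^0 + 3^0 = 2; h(1) = 10 and 7^1 + 3^1 = 10.
Assume h(i) = 7^i + 3^i for all 0 ≤ i ≤ j, where j ≥ 1.
Then h(j+1) = 10h(j) − 21h(j−1) = 10·(7^j + 3^j) − 21·(7^{j−1} + 3^{j−1}) = (10·7 − 21)7^{j−1} + (10·3 − 21)3^{j−1} = 49·7^{j−1} + 9·3^{j−1} = 7^{j+1} + 3^{j+1}.
By strong induction, h(m) = 7^m + 3^m for all m ≥ 0.

h(m) = 7^m + 3^m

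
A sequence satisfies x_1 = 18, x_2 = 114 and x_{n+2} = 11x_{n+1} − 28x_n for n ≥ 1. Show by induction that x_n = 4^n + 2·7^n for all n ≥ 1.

Base cases: x_1 = 18 and 4^1 + 2·7^1 = 18; x_2 = 114 and 4^2 + 2·7^2 = 114.
Assume x_j = 4^j + 2·7^j for all 1 ≤ j ≤ k, where k ≥ 2.
Then x_{k+1} = 11x_k − 28x_{k−1} = 11·(4^k + 2·7^k) − 28·(4^{k−1} + 2·7^{k−1}) = (11·4 − 28)4^{k−1} + 2·(11·7 − 28)7^{k−1} = 16·4^{k−1} + 98·7^{k−1} = 4^{k+1} + 2·7^{k+1}.
By strong induction, x_n = 4^n + 2·7^n for all n ≥ 1.

x_n = 4^n + 2·7^n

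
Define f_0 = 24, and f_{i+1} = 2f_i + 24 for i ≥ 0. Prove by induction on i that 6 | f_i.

Base case: f_0 = 24 = 6·4, so 6 | f_0.
Assume 6 | f_r, so f_r = 6t for some integer t.
Then f_{r+1} = 2f_r + 24 = 2·(6t) + 24 = 6(2t + 4), so 6 | f_{r+1}.
So the property holds for r+1, and by induction 6 | f_i for all i ≥ 0.

6 | f_i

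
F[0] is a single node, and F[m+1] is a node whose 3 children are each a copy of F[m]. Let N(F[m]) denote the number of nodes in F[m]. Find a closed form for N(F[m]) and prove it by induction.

Claim: N(F[m]) = (3^{m+1} − 1)/2.

Base case: N(F[0]) = 1, and (3^{0+1} − 1)/2 = 1.
Assume N(F[r]) = (3^{r+1} − 1)/2.
Then N(F[r+1]) = 1 + 3N(F[r]) = 1 + 3·(3^{r+1} − 1)/2 = 1 + (3^{r+2} − 3)/2 = (2 + 3^{r+2} − 3)/2 = (3^{r+2} − 1)/2.
This completes the inductive step, so N(F[m]) = (3^{m+1} − 1)/2 for all m ≥ 0.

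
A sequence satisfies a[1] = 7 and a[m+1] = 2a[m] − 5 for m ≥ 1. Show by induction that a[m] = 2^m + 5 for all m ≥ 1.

Base case: a[1] = 7, and 2^1 + 5 = 2 + 5 = 7.
Assume a[j] = 2^j + 5 for some j ≥ 1.
Then a[j+1] = 2a[j] − 5 = 2·(2^j + 5) − 5 = 2^{j+1} + 10 − 5 = 2^{j+1} + 5.
By induction, a[m] = 2^m + 5 for all m ≥ 1.

a[m] = 2^m + 5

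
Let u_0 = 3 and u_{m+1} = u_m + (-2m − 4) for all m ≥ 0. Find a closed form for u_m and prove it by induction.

Claim: u_m = -m^2 − 3m + 3.

Base case: u_0 = 3, and -0^2 − 3·0 + 3 = 3.
Assume u_k = -k^2 − 3k + 3.
Then u_{k+1} = u_k + (-2k − 4) = (-k^2 − 3k + 3) + (-2k − 4) = -k^2 − 5k − 1,
and -(k+1)^2 − 3·(k+1) + 3 = -k^2 − 5k − 1.
Hence u_m = -m^2 − 3m + 3 for every m ≥ 0, by induction.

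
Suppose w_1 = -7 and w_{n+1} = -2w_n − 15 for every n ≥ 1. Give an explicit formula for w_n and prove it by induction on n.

Claim: w_n = (-2)^n − 5.

Base case: w_1 = -7, and (-2)^1 − 5 = -2 − 5 = -7.
Assume w_j = (-2)^j − 5 for some j ≥ 1.
Then w_{j+1} = -2w_j − 15 = -2·((-2)^j − 5) − 15 = -2·(-2)^j + 10 − 15 = (-2)^{j+1} − 5.
By induction, w_n = (-2)^n − 5 for all n ≥ 1.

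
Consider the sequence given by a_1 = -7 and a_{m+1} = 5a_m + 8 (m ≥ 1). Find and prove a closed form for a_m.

Claim: a_m = -5^m − 2.

Base case: a_1 = -7, and -5^1 − 2 = -5 − 2 = -7.
Assume a_j = -5^j − 2 for some j ≥ 1.
Then a_{j+1} = 5a_j + 8 = 5·(-5^j − 2) + 8 = -5^{j+1} − 10 + 8 = -5^{j+1} − 2.
So the formula holds for j+1, and by induction a_m = -5^m − 2 for all m ≥ 1.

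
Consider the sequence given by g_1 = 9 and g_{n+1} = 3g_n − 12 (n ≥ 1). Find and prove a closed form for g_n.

Claim: g_n = 3^n + 6.

Base case: g_1 = 9, and 3^1 + 6 = 3 + 6 = 9.
Assume g_r = 3^r + 6 for some r ≥ 1.
Then g_{r+1} = 3g_r − 12 = 3·(3^r + 6) − 12 = 3^{r+1} + 18 − 12 = 3^{r+1} + 6.
So the formula holds for r+1, and by induction g_n = 3^n + 6 for all n ≥ 1.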